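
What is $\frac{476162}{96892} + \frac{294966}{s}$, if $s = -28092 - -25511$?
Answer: $- \frac{13675435775}{125039126} \approx -109.37$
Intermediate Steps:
$s = -2581$ ($s = -28092 + 25511 = -2581$)
$\frac{476162}{96892} + \frac{294966}{s} = \frac{476162}{96892} + \frac{294966}{-2581} = 476162 \cdot \frac{1}{96892} + 294966 \left(- \frac{1}{2581}\right) = \frac{238081}{48446} - \frac{294966}{2581} = - \frac{13675435775}{125039126}$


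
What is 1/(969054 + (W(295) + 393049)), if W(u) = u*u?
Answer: 1/1449128 ≈ 6.9007e-7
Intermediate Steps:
W(u) = u²
1/(969054 + (W(295) + 393049)) = 1/(969054 + (295² + 393049)) = 1/(969054 + (87025 + 393049)) = 1/(969054 + 480074) = 1/1449128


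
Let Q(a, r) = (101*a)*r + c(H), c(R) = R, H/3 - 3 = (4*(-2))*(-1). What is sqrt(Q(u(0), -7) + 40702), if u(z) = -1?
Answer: sqrt(41442) ≈ 203.57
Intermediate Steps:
H = 33 (H = 9 + 3*((4*(-2))*(-1)) = 9 + 3*(-8*(-1)) = 9 + 3*8 = 9 + 24 = 33)
Q(a, r) = 33 + 101*a*r (Q(a, r) = (101*a)*r + 33 = 101*a*r + 33 = 33 + 101*a*r)
sqrt(Q(u(0), -7) + 40702) = sqrt((33 + 101*(-1)*(-7)) + 40702) = sqrt((33 + 707) + 40702) = sqrt(740 + 40702) = sqrt(41442)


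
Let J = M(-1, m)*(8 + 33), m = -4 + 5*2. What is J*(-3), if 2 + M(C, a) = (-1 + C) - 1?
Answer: 615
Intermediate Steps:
m = 6 (m = -4 + 10 = 6)
M(C, a) = -4 + C (M(C, a) = -2 + ((-1 + C) - 1) = -2 + (-2 + C) = -4 + C)
J = -205 (J = (-4 - 1)*(8 + 33) = -5*41 = -205)
J*(-3) = -205*(-3) = 615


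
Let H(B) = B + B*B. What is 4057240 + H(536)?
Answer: 4345072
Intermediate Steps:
H(B) = B + B**2
4057240 + H(536) = 4057240 + 536*(1 + 536) = 4057240 + 536*537 = 4057240 + 287832 = 4345072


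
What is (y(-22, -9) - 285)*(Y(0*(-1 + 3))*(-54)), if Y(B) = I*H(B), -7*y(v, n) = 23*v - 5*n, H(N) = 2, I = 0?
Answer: 0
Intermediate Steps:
y(v, n) = -23*v/7 + 5*n/7 (y(v, n) = -(23*v - 5*n)/7 = -(-5*n + 23*v)/7 = -23*v/7 + 5*n/7)
Y(B) = 0 (Y(B) = 0*2 = 0)
(y(-22, -9) - 285)*(Y(0*(-1 + 3))*(-54)) = ((-23/7*(-22) + (5/7)*(-9)) - 285)*(0*(-54)) = ((506/7 - 45/7) - 285)*0 = (461/7 - 285)*0 = -1534/7*0 = 0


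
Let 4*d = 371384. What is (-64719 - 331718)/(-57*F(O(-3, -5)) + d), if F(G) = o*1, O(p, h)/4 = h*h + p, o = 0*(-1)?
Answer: -396437/92846 ≈ -4.2698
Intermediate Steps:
d = 92846 (d = (¼)*371384 = 92846)
o = 0
O(p, h) = 4*p + 4*h² (O(p, h) = 4*(h*h + p) = 4*(h² + p) = 4*(p + h²) = 4*p + 4*h²)
F(G) = 0 (F(G) = 0*1 = 0)
(-64719 - 331718)/(-57*F(O(-3, -5)) + d) = (-64719 - 331718)/(-57*0 + 92846) = -396437/(0 + 92846) = -396437/92846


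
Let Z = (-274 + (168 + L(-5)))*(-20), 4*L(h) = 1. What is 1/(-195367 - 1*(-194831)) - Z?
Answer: -1133641/536 ≈ -2115.0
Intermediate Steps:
L(h) = ¼ (L(h) = (¼)*1 = ¼)
Z = 2115 (Z = (-274 + (168 + ¼))*(-20) = (-274 + 673/4)*(-20) = -423/4*(-20) = 2115)
1/(-195367 - 1*(-194831)) - Z = 1/(-195367 - 1*(-194831)) - 1*2115 = 1/(-195367 + 194831) - 2115 = 1/(-536) - 2115 = -1/536 - 2115 = -1133641/536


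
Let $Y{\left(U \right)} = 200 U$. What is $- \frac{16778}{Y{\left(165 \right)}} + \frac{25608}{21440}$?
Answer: $\frac{1516699}{2211000} \approx 0.68598$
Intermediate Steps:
$- \frac{16778}{Y{\left(165 \right)}} + \frac{25608}{21440} = - \frac{16778}{200 \cdot 165} + \frac{25608}{21440} = - \frac{16778}{33000} + 25608 \cdot \frac{1}{21440} = \left(-16778\right) \frac{1}{33000} + \frac{3201}{2680} = - \frac{8389}{16500} + \frac{3201}{2680} = \frac{1516699}{2211000}$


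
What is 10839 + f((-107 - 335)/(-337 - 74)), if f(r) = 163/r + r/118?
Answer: 117797641601/10718058 ≈ 10991.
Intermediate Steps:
f(r) = 163/r + r/118 (f(r) = 163/r + r*(1/118) = 163/r + r/118)
10839 + f((-107 - 335)/(-337 - 74)) = 10839 + (163/(((-107 - 335)/(-337 - 74))) + ((-107 - 335)/(-337 - 74))/118) = 10839 + (163/((-442/(-411))) + (-442/(-411))/118) = 10839 + (163/((-442*(-1/411))) + (-442*(-1/411))/118) = 10839 + (163/(442/411) + (1/118)*(442/411)) = 10839 + (163*(411/442) + 221/24249) = 10839 + (66993/442 + 221/24249) = 10839 + 1624610939/10718058 = 117797641601/10718058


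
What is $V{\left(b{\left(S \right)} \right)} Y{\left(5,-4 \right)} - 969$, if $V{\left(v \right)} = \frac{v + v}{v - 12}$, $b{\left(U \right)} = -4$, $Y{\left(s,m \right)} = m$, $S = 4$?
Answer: $-971$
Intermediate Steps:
$V{\left(v \right)} = \frac{2 v}{-12 + v}$
$V{\left(b{\left(S \right)} \right)} Y{\left(5,-4 \right)} - 969 = 2 \left(-4\right) \frac{1}{-12 - 4} \left(-4\right) - 969 = 2 \left(-4\right) \frac{1}{-16} \left(-4\right) - 969 = 2 \left(-4\right) \left(- \frac{1}{16}\right) \left(-4\right) - 969 = \frac{1}{2} \left(-4\right) - 969 = -2 - 969 = -971$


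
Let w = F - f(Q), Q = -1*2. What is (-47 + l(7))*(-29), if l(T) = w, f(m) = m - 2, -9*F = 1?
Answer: 11252/9 ≈ 1250.2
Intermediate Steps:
F = -⅑ (F = -⅑*1 = -⅑ ≈ -0.11111)
Q = -2
f(m) = -2 + m
w = 35/9 (w = -⅑ - (-2 - 2) = -⅑ - 1*(-4) = -⅑ + 4 = 35/9 ≈ 3.8889)
l(T) = 35/9
(-47 + l(7))*(-29) = (-47 + 35/9)*(-29) = -388/9*(-29) = 11252/9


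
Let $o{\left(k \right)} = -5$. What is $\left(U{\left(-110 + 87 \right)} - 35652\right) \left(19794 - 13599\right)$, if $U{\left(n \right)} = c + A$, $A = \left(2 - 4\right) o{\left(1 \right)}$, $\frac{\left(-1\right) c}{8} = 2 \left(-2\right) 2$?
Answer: $-220405710$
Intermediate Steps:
$c = 64$ ($c = - 8 \cdot 2 \left(-2\right) 2 = - 8 \left(\left(-4\right) 2\right) = \left(-8\right) \left(-8\right) = 64$)
$A = 10$ ($A = \left(2 - 4\right) \left(-5\right) = \left(-2\right) \left(-5\right) = 10$)
$U{\left(n \right)} = 74$ ($U{\left(n \right)} = 64 + 10 = 74$)
$\left(U{\left(-110 + 87 \right)} - 35652\right) \left(19794 - 13599\right) = \left(74 - 35652\right) \left(19794 - 13599\right) = \left(-35578\right) 6195 = -220405710$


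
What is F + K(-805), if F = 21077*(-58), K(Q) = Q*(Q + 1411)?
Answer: -1710296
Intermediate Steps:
K(Q) = Q*(1411 + Q)
F = -1222466
F + K(-805) = -1222466 - 805*(1411 - 805) = -1222466 - 805*606 = -1222466 - 487830 = -1710296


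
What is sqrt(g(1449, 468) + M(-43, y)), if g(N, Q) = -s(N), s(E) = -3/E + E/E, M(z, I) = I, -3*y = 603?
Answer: I*sqrt(47123895)/483 ≈ 14.213*I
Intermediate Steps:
y = -201 (y = -1/3*603 = -201)
s(E) = 1 - 3/E (s(E) = -3/E + 1 = 1 - 3/E)
g(N, Q) = -(-3 + N)/N
sqrt(g(1449, 468) + M(-43, y)) = sqrt((3 - 1*1449)/1449 - 201) = sqrt((3 - 1449)/1449 - 201) = sqrt((1/1449)*(-1446) - 201) = sqrt(-482/483 - 201) = sqrt(-97565/483) = I*sqrt(47123895)/483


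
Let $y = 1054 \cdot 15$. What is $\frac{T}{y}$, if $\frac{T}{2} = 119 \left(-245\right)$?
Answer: $- \frac{343}{93} \approx -3.6882$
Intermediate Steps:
$y = 15810$
$T = -58310$ ($T = 2 \cdot 119 \left(-245\right) = 2 \left(-29155\right) = -58310$)
$\frac{T}{y} = - \frac{58310}{15810} = \left(-58310\right) \frac{1}{15810} = - \frac{343}{93}$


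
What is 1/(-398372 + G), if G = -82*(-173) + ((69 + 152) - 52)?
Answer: -1/384017 ≈ -2.6041e-6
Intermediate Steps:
G = 14355 (G = 14186 + (221 - 52) = 14186 + 169 = 14355)
1/(-398372 + G) = 1/(-398372 + 14355) = 1/(-384017) = -1/384017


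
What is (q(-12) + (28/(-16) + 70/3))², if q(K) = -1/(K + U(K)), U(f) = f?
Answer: 29929/64 ≈ 467.64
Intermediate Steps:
q(K) = -1/(2*K) (q(K) = -1/(K + K) = -1/(2*K))
(q(-12) + (28/(-16) + 70/3))² = (-½/(-12) + (28/(-16) + 70/3))² = (-½*(-1/12) + (28*(-1/16) + 70*(⅓)))² = (1/24 + (-7/4 + 70/3))² = (1/24 + 259/12)² = (173/8)² = 29929/64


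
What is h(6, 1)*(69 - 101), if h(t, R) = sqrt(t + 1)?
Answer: -32*sqrt(7) ≈ -84.664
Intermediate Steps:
h(t, R) = sqrt(1 + t)
h(6, 1)*(69 - 101) = sqrt(1 + 6)*(69 - 101) = sqrt(7)*(-32) = -32*sqrt(7)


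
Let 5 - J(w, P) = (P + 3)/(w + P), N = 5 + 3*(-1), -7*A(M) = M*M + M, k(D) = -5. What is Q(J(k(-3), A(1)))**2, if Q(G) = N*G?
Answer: 166464/1369 ≈ 121.60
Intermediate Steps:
A(M) = -M/7 - M**2/7 (A(M) = -(M*M + M)/7 = -(M**2 + M)/7 = -(M + M**2)/7 = -M/7 - M**2/7)
N = 2 (N = 5 - 3 = 2)
J(w, P) = 5 - (3 + P)/(P + w) (J(w, P) = 5 - (P + 3)/(w + P) = 5 - (3 + P)/(P + w))
Q(G) = 2*G
Q(J(k(-3), A(1)))**2 = (2*((-3 + 4*(-1/7*1*(1 + 1)) + 5*(-5))/(-1/7*1*(1 + 1) - 5)))**2 = (2*((-3 + 4*(-1/7*1*2) - 25)/(-1/7*1*2 - 5)))**2 = (2*((-3 + 4*(-2/7) - 25)/(-2/7 - 5)))**2 = (2*((-3 - 8/7 - 25)/(-37/7)))**2 = (2*(-7/37*(-204/7)))**2 = (2*(204/37))**2 = (408/37)**2 = 166464/1369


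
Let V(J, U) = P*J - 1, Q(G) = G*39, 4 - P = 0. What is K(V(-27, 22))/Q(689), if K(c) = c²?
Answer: 11881/26871 ≈ 0.44215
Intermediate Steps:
P = 4 (P = 4 - 1*0 = 4 + 0 = 4)
Q(G) = 39*G
V(J, U) = -1 + 4*J (V(J, U) = 4*J - 1 = -1 + 4*J)
K(V(-27, 22))/Q(689) = (-1 + 4*(-27))²/((39*689)) = (-1 - 108)²/26871 = (-109)²*(1/26871) = 11881*(1/26871) = 11881/26871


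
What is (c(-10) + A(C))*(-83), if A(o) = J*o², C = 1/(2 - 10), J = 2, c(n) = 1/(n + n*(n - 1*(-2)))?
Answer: -4233/1120 ≈ -3.7795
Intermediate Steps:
c(n) = 1/(n + n*(2 + n)) (c(n) = 1/(n + n*(n + 2)) = 1/(n + n*(2 + n)))
C = -⅛ (C = 1/(-8) = -⅛ ≈ -0.12500)
A(o) = 2*o²
(c(-10) + A(C))*(-83) = (1/((-10)*(3 - 10)) + 2*(-⅛)²)*(-83) = (-⅒/(-7) + 2*(1/64))*(-83) = (-⅒*(-⅐) + 1/32)*(-83) = (1/70 + 1/32)*(-83) = (51/1120)*(-83) = -4233/1120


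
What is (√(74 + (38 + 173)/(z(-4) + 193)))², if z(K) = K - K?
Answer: 14493/193 ≈ 75.093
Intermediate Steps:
z(K) = 0
(√(74 + (38 + 173)/(z(-4) + 193)))² = (√(74 + (38 + 173)/(0 + 193)))² = (√(74 + 211/193))² = (√(14493/193))² = (√2797149/193)² = 14493/193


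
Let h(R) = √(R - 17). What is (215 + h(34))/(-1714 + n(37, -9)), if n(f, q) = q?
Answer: -215/1723 - √17/1723 ≈ -0.12718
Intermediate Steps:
h(R) = √(-17 + R)
(215 + h(34))/(-1714 + n(37, -9)) = (215 + √(-17 + 34))/(-1714 - 9) = (215 + √17)/(-1723) = (215 + √17)*(-1/1723) = -215/1723 - √17/1723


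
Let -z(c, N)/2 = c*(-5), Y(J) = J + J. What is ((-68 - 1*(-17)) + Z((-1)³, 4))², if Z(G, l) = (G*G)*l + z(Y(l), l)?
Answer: 1089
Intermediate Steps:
Y(J) = 2*J
z(c, N) = 10*c (z(c, N) = -2*c*(-5) = -(-10)*c = 10*c)
Z(G, l) = 20*l + l*G² (Z(G, l) = (G*G)*l + 10*(2*l) = G²*l + 20*l = l*G² + 20*l = 20*l + l*G²)
((-68 - 1*(-17)) + Z((-1)³, 4))² = ((-68 - 1*(-17)) + 4*(20 + ((-1)³)²))² = ((-68 + 17) + 4*(20 + (-1)²))² = (-51 + 4*(20 + 1))² = (-51 + 4*21)² = (-51 + 84)² = 33² = 1089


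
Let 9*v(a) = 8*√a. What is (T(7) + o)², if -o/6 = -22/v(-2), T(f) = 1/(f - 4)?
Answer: (4 - 891*I*√2)²/144 ≈ -11026.0 - 70.004*I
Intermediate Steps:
T(f) = 1/(-4 + f)
v(a) = 8*√a/9 (v(a) = (8*√a)/9 = 8*√a/9)
o = -297*I*√2/4 (o = -(-132)/(8*√(-2)/9) = -(-132)/(8*(I*√2)/9) = -(-132)/(8*I*√2/9) = -(-132)*(-9*I*√2/16) = -297*I*√2/4 ≈ -105.01*I)
(T(7) + o)² = (1/(-4 + 7) - 297*I*√2/4)² = (1/3 - 297*I*√2/4)² = (⅓ - 297*I*√2/4)²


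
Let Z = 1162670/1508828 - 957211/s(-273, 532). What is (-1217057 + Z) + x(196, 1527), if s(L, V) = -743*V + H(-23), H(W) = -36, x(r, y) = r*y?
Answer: -136851550522479323/149114453584 ≈ -9.1776e+5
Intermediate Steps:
s(L, V) = -36 - 743*V (s(L, V) = -743*V - 36 = -36 - 743*V)
Z = 475971040437/149114453584 (Z = 1162670/1508828 - 957211/(-36 - 743*532) = 1162670*(1/1508828) - 957211/(-36 - 395276) = 581335/754414 - 957211/(-395312) = 581335/754414 - 957211*(-1/395312) = 581335/754414 + 957211/395312 = 475971040437/149114453584 ≈ 3.1920)
(-1217057 + Z) + x(196, 1527) = (-1217057 + 475971040437/149114453584) + 196*1527 = -181480313564541851/149114453584 + 299292 = -136851550522479323/149114453584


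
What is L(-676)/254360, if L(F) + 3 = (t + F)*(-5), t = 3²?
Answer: 833/63590 ≈ 0.013100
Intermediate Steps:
t = 9
L(F) = -48 - 5*F (L(F) = -3 + (9 + F)*(-5) = -3 + (-45 - 5*F) = -48 - 5*F)
L(-676)/254360 = (-48 - 5*(-676))/254360 = (-48 + 3380)*(1/254360) = 3332*(1/254360) = 833/63590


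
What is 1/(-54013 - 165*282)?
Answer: -1/100543 ≈ -9.9460e-6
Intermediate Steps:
1/(-54013 - 165*282) = 1/(-54013 - 46530) = 1/(-100543) = -1/100543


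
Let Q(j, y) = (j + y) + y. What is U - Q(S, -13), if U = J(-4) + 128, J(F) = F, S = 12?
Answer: 138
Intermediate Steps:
U = 124 (U = -4 + 128 = 124)
Q(j, y) = j + 2*y
U - Q(S, -13) = 124 - (12 + 2*(-13)) = 124 - (12 - 26) = 124 - 1*(-14) = 124 + 14 = 138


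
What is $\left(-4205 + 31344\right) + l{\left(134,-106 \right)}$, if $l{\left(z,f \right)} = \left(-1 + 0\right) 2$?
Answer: $27137$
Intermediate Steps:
$l{\left(z,f \right)} = -2$ ($l{\left(z,f \right)} = \left(-1\right) 2 = -2$)
$\left(-4205 + 31344\right) + l{\left(134,-106 \right)} = \left(-4205 + 31344\right) - 2 = 27139 - 2 = 27137$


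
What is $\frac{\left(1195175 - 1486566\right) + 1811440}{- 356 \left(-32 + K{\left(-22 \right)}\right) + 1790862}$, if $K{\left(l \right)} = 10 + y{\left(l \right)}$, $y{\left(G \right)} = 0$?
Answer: $\frac{1520049}{1798694} \approx 0.84509$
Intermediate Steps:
$K{\left(l \right)} = 10$ ($K{\left(l \right)} = 10 + 0 = 10$)
$\frac{\left(1195175 - 1486566\right) + 1811440}{- 356 \left(-32 + K{\left(-22 \right)}\right) + 1790862} = \frac{\left(1195175 - 1486566\right) + 1811440}{- 356 \left(-32 + 10\right) + 1790862} = \frac{-291391 + 1811440}{\left(-356\right) \left(-22\right) + 1790862} = \frac{1520049}{7832 + 1790862} = \frac{1520049}{1798694}$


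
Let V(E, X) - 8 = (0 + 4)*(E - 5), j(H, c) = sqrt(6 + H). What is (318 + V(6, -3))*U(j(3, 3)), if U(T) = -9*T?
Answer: -8910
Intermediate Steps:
V(E, X) = -12 + 4*E (V(E, X) = 8 + (0 + 4)*(E - 5) = 8 + 4*(-5 + E) = 8 + (-20 + 4*E) = -12 + 4*E)
(318 + V(6, -3))*U(j(3, 3)) = (318 + (-12 + 4*6))*(-9*sqrt(6 + 3)) = (318 + (-12 + 24))*(-9*sqrt(9)) = (318 + 12)*(-9*3) = 330*(-27) = -8910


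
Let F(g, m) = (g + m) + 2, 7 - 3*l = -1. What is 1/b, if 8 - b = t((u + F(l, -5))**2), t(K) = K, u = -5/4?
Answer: 144/791 ≈ 0.18205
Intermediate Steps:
l = 8/3 (l = 7/3 - 1/3*(-1) = 7/3 + 1/3 = 8/3 ≈ 2.6667)
F(g, m) = 2 + g + m
u = -5/4 (u = -5*1/4 = -5/4 ≈ -1.2500)
b = 791/144 (b = 8 - (-5/4 + (2 + 8/3 - 5))**2 = 8 - (-5/4 - 1/3)**2 = 8 - (-19/12)**2 = 8 - 1*361/144 = 8 - 361/144 = 791/144 ≈ 5.4931)
1/b = 1/(791/144) = 144/791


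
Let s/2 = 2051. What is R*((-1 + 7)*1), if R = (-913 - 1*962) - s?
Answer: -35862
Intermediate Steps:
s = 4102 (s = 2*2051 = 4102)
R = -5977 (R = (-913 - 1*962) - 1*4102 = (-913 - 962) - 4102 = -1875 - 4102 = -5977)
R*((-1 + 7)*1) = -5977*(-1 + 7) = -35862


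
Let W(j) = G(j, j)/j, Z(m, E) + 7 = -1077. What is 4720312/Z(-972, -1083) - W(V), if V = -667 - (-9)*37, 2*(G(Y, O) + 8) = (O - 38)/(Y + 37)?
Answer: -19510328489/4480443 ≈ -4354.6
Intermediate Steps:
Z(m, E) = -1084 (Z(m, E) = -7 - 1077 = -1084)
G(Y, O) = -8 + (-38 + O)/(2*(37 + Y)) (G(Y, O) = -8 + ((O - 38)/(Y + 37))/2 = -8 + ((-38 + O)/(37 + Y))/2 = -8 + (-38 + O)/(2*(37 + Y)))
V = -334 (V = -667 - 1*(-333) = -667 + 333 = -334)
W(j) = (-630 - 15*j)/(2*j*(37 + j)) (W(j) = ((-630 + j - 16*j)/(2*(37 + j)))/j = ((-630 - 15*j)/(2*(37 + j)))/j = (-630 - 15*j)/(2*j*(37 + j)))
4720312/Z(-972, -1083) - W(V) = 4720312/(-1084) - 15*(-42 - 1*(-334))/(2*(-334)*(37 - 334)) = 4720312*(-1/1084) - 15*(-1)*(-42 + 334)/(2*334*(-297)) = -1180078/271 - 15*(-1)*(-1)*292/(2*334*297) = -1180078/271 - 1*365/16533 = -1180078/271 - 365/16533 = -19510328489/4480443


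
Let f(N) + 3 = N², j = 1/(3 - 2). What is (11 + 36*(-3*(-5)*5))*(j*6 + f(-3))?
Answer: 32532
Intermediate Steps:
j = 1 (j = 1/1 = 1)
f(N) = -3 + N²
(11 + 36*(-3*(-5)*5))*(j*6 + f(-3)) = (11 + 36*(-3*(-5)*5))*(1*6 + (-3 + (-3)²)) = (11 + 36*(15*5))*(6 + (-3 + 9)) = (11 + 36*75)*(6 + 6) = (11 + 2700)*12 = 2711*12 = 32532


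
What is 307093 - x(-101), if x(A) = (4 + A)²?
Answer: 297684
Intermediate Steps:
307093 - x(-101) = 307093 - (4 - 101)² = 307093 - 1*(-97)² = 307093 - 1*9409 = 307093 - 9409 = 297684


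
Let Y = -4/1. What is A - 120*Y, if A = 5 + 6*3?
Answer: 503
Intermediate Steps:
A = 23 (A = 5 + 18 = 23)
Y = -4 (Y = 1*(-4) = -4)
A - 120*Y = 23 - 120*(-4) = 23 + 480 = 503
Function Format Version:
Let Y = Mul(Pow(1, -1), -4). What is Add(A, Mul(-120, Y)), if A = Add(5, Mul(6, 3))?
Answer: 503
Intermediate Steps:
A = 23 (A = Add(5, 18) = 23)
Y = -4 (Y = Mul(1, -4) = -4)
Add(A, Mul(-120, Y)) = Add(23, Mul(-120, -4)) = Add(23, 480) = 503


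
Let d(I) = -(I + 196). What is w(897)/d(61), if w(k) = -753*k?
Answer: 675441/257 ≈ 2628.2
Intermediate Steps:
d(I) = -196 - I (d(I) = -(196 + I) = -196 - I)
w(897)/d(61) = (-753*897)/(-196 - 1*61) = -675441/(-196 - 61) = -675441/(-257) = -675441*(-1/257) = 675441/257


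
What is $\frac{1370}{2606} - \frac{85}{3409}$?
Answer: $\frac{2224410}{4441927} \approx 0.50078$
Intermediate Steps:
$\frac{1370}{2606} - \frac{85}{3409} = 1370 \cdot \frac{1}{2606} - \frac{85}{3409} = \frac{685}{1303} - \frac{85}{3409} = \frac{2224410}{4441927}$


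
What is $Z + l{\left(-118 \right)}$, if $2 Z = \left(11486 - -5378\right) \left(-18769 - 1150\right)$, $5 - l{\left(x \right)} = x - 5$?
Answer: $-167956880$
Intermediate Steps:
$l{\left(x \right)} = 10 - x$ ($l{\left(x \right)} = 5 - \left(x - 5\right) = 5 - \left(-5 + x\right) = 10 - x$)
$Z = -167957008$ ($Z = \frac{\left(11486 - -5378\right) \left(-18769 - 1150\right)}{2} = \frac{\left(11486 + \left(-6589 + 11967\right)\right) \left(-19919\right)}{2} = \frac{\left(11486 + 5378\right) \left(-19919\right)}{2} = \frac{16864 \left(-19919\right)}{2} = \frac{1}{2} \left(-335914016\right) = -167957008$)
$Z + l{\left(-118 \right)} = -167957008 + \left(10 - -118\right) = -167957008 + \left(10 + 118\right) = -167957008 + 128 = -167956880$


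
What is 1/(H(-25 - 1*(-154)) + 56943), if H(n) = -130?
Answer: 1/56813 ≈ 1.7602e-5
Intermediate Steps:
1/(H(-25 - 1*(-154)) + 56943) = 1/(-130 + 56943) = 1/56813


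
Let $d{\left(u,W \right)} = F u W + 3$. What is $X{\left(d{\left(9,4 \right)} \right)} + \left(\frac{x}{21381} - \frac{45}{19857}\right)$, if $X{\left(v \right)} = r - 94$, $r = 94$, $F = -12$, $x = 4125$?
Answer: $\frac{8994220}{47173613} \approx 0.19066$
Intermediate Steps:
$d{\left(u,W \right)} = 3 - 12 W u$ ($d{\left(u,W \right)} = - 12 u W + 3 = - 12 W u + 3 = 3 - 12 W u$)
$X{\left(v \right)} = 0$ ($X{\left(v \right)} = 94 - 94 = 0$)
$X{\left(d{\left(9,4 \right)} \right)} + \left(\frac{x}{21381} - \frac{45}{19857}\right) = 0 + \left(\frac{4125}{21381} - \frac{45}{19857}\right) = 0 + \left(4125 \cdot \frac{1}{21381} - \frac{15}{6619}\right) = 0 + \left(\frac{1375}{7127} - \frac{15}{6619}\right) = 0 + \frac{8994220}{47173613} = \frac{8994220}{47173613}$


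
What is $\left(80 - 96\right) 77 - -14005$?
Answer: $12773$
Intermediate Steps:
$\left(80 - 96\right) 77 - -14005 = \left(-16\right) 77 + 14005 = -1232 + 14005 = 12773$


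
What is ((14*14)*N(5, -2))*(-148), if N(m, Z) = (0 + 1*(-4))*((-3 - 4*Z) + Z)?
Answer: 348096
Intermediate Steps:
N(m, Z) = 12 + 12*Z (N(m, Z) = (0 - 4)*(-3 - 3*Z) = -4*(-3 - 3*Z) = 12 + 12*Z)
((14*14)*N(5, -2))*(-148) = ((14*14)*(12 + 12*(-2)))*(-148) = (196*(12 - 24))*(-148) = (196*(-12))*(-148) = -2352*(-148) = 348096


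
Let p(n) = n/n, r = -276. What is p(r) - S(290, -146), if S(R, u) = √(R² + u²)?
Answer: 1 - 2*√26354 ≈ -323.68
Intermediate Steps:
p(n) = 1
p(r) - S(290, -146) = 1 - √(290² + (-146)²) = 1 - √(84100 + 21316) = 1 - √105416 = 1 - 2*√26354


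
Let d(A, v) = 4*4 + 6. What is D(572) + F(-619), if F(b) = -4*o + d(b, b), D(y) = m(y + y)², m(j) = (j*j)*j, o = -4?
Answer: 2241589825725792294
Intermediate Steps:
d(A, v) = 22 (d(A, v) = 16 + 6 = 22)
m(j) = j³ (m(j) = j²*j = j³)
D(y) = 64*y⁶ (D(y) = ((y + y)³)² = ((2*y)³)² = (8*y³)² = 64*y⁶)
F(b) = 38 (F(b) = -4*(-4) + 22 = 16 + 22 = 38)
D(572) + F(-619) = 64*572⁶ + 38 = 64*35024841026965504 + 38 = 2241589825725792256 + 38 = 2241589825725792294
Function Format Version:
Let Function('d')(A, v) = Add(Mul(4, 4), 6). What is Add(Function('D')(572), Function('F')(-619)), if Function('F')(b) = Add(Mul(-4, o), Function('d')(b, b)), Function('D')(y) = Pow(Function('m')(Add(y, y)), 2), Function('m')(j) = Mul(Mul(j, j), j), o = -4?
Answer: 2241589825725792294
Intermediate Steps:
Function('d')(A, v) = 22 (Function('d')(A, v) = Add(16, 6) = 22)
Function('m')(j) = Pow(j, 3) (Function('m')(j) = Mul(Pow(j, 2), j) = Pow(j, 3))
Function('D')(y) = Mul(64, Pow(y, 6)) (Function('D')(y) = Pow(Pow(Add(y, y), 3), 2) = Pow(Pow(Mul(2, y), 3), 2) = Pow(Mul(8, Pow(y, 3)), 2) = Mul(64, Pow(y, 6)))
Function('F')(b) = 38 (Function('F')(b) = Add(Mul(-4, -4), 22) = Add(16, 22) = 38)
Add(Function('D')(572), Function('F')(-619)) = Add(Mul(64, Pow(572, 6)), 38) = Add(Mul(64, 35024841026965504), 38) = Add(2241589825725792256, 38) = 2241589825725792294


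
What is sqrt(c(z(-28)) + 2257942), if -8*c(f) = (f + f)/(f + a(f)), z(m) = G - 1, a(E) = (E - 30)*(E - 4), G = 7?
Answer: 23*sqrt(836591)/14 ≈ 1502.6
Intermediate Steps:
a(E) = (-30 + E)*(-4 + E)
z(m) = 6 (z(m) = 7 - 1 = 6)
c(f) = -f/(4*(120 + f**2 - 33*f)) (c(f) = -(f + f)/(8*(f + (120 + f**2 - 34*f))) = -2*f/(8*(120 + f**2 - 33*f)) = -f/(4*(120 + f**2 - 33*f)))
sqrt(c(z(-28)) + 2257942) = sqrt(-1*6/(480 - 132*6 + 4*6**2) + 2257942) = sqrt(-1*6/(480 - 792 + 4*36) + 2257942) = sqrt(-1*6/(480 - 792 + 144) + 2257942) = sqrt(-1*6/(-168) + 2257942) = sqrt(-1*6*(-1/168) + 2257942) = sqrt(1/28 + 2257942) = sqrt(63222377/28) = 23*sqrt(836591)/14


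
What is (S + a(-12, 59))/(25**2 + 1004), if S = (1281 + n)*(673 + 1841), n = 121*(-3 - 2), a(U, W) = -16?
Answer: 1699448/1629 ≈ 1043.2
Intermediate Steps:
n = -605 (n = 121*(-5) = -605)
S = 1699464 (S = (1281 - 605)*(673 + 1841) = 676*2514 = 1699464)
(S + a(-12, 59))/(25**2 + 1004) = (1699464 - 16)/(25**2 + 1004) = 1699448/(625 + 1004) = 1699448/1629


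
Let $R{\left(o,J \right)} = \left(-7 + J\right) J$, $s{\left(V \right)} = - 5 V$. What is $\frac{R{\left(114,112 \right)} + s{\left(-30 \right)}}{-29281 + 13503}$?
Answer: $- \frac{5955}{7889} \approx -0.75485$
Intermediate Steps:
$R{\left(o,J \right)} = J \left(-7 + J\right)$
$\frac{R{\left(114,112 \right)} + s{\left(-30 \right)}}{-29281 + 13503} = \frac{112 \left(-7 + 112\right) - -150}{-29281 + 13503} = \frac{112 \cdot 105 + 150}{-15778} = \left(11760 + 150\right) \left(- \frac{1}{15778}\right) = 11910 \left(- \frac{1}{15778}\right) = - \frac{5955}{7889}$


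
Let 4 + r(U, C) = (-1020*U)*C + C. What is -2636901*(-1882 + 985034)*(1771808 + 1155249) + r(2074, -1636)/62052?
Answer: -117717617607253950449522/15513 ≈ -7.5883e+18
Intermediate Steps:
r(U, C) = -4 + C - 1020*C*U (r(U, C) = -4 + ((-1020*U)*C + C) = -4 + (-1020*C*U + C) = -4 + (C - 1020*C*U) = -4 + C - 1020*C*U)
-2636901*(-1882 + 985034)*(1771808 + 1155249) + r(2074, -1636)/62052 = -2636901*(-1882 + 985034)*(1771808 + 1155249) + (-4 - 1636 - 1020*(-1636)*2074)/62052 = -2636901*983152*2927057 + (-4 - 1636 + 3460925280)*(1/62052) = -2636901/(1/2877741943664) + 3460923640*(1/62052) = -2636901/1/2877741943664 + 865230910/15513 = -2636901*2877741943664 + 865230910/15513 = -7588320608989545264 + 865230910/15513 = -117717617607253950449522/15513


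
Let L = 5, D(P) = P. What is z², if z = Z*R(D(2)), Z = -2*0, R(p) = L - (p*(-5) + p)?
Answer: 0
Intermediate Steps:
R(p) = 5 + 4*p (R(p) = 5 - (p*(-5) + p) = 5 - (-5*p + p) = 5 - (-4)*p = 5 + 4*p)
Z = 0
z = 0 (z = 0*(5 + 4*2) = 0*(5 + 8) = 0*13 = 0)
z² = 0² = 0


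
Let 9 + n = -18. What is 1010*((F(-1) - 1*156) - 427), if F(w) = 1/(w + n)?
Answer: -8244125/14 ≈ -5.8887e+5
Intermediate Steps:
n = -27 (n = -9 - 18 = -27)
F(w) = 1/(-27 + w) (F(w) = 1/(w - 27) = 1/(-27 + w))
1010*((F(-1) - 1*156) - 427) = 1010*((1/(-27 - 1) - 1*156) - 427) = 1010*((1/(-28) - 156) - 427) = 1010*((-1/28 - 156) - 427) = 1010*(-4369/28 - 427) = 1010*(-16325/28) = -8244125/14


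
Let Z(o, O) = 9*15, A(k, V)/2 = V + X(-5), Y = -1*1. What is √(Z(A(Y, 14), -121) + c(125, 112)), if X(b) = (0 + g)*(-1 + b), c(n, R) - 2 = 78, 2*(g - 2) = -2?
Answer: √215 ≈ 14.663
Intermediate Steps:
g = 1 (g = 2 + (½)*(-2) = 2 - 1 = 1)
c(n, R) = 80 (c(n, R) = 2 + 78 = 80)
X(b) = -1 + b (X(b) = (0 + 1)*(-1 + b) = 1*(-1 + b) = -1 + b)
Y = -1
A(k, V) = -12 + 2*V (A(k, V) = 2*(V + (-1 - 5)) = 2*(V - 6) = 2*(-6 + V) = -12 + 2*V)
Z(o, O) = 135
√(Z(A(Y, 14), -121) + c(125, 112)) = √(135 + 80) = √215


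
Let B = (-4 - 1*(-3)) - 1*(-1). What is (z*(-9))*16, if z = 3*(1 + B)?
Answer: -432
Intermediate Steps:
B = 0 (B = (-4 + 3) + 1 = -1 + 1 = 0)
z = 3 (z = 3*(1 + 0) = 3*1 = 3)
(z*(-9))*16 = (3*(-9))*16 = -27*16 = -432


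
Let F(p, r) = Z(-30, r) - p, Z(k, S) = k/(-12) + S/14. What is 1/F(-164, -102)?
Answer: 14/2229 ≈ 0.0062808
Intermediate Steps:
Z(k, S) = -k/12 + S/14 (Z(k, S) = k*(-1/12) + S*(1/14) = -k/12 + S/14)
F(p, r) = 5/2 - p + r/14 (F(p, r) = (-1/12*(-30) + r/14) - p = (5/2 + r/14) - p = 5/2 - p + r/14)
1/F(-164, -102) = 1/(5/2 - 1*(-164) + (1/14)*(-102)) = 1/(5/2 + 164 - 51/7) = 1/(2229/14) = 14/2229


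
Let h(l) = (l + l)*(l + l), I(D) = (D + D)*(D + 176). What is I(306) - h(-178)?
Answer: 168248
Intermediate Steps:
I(D) = 2*D*(176 + D) (I(D) = (2*D)*(176 + D) = 2*D*(176 + D))
h(l) = 4*l**2 (h(l) = (2*l)*(2*l) = 4*l**2)
I(306) - h(-178) = 2*306*(176 + 306) - 4*(-178)**2 = 2*306*482 - 4*31684 = 294984 - 1*126736 = 294984 - 126736 = 168248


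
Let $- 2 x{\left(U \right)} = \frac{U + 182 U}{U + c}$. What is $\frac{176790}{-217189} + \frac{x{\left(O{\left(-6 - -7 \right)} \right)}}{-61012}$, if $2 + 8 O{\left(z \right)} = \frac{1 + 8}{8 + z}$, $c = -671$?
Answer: $- \frac{233045015949}{286299176072} \approx -0.81399$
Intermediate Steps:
$O{\left(z \right)} = - \frac{1}{4} + \frac{9}{8 \left(8 + z\right)}$ ($O{\left(z \right)} = - \frac{1}{4} + \frac{\left(1 + 8\right) \frac{1}{8 + z}}{8} = - \frac{1}{4} + \frac{9 \frac{1}{8 + z}}{8} = - \frac{1}{4} + \frac{9}{8 \left(8 + z\right)}$)
$x{\left(U \right)} = - \frac{183 U}{2 \left(-671 + U\right)}$ ($x{\left(U \right)} = - \frac{\left(U + 182 U\right) \frac{1}{U - 671}}{2} = - \frac{183 U \frac{1}{-671 + U}}{2} = - \frac{183 U}{2 \left(-671 + U\right)}$)
$\frac{176790}{-217189} + \frac{x{\left(O{\left(-6 - -7 \right)} \right)}}{-61012} = \frac{176790}{-217189} + \frac{\left(-183\right) \frac{-7 - 2 \left(-6 - -7\right)}{8 \left(8 - -1\right)} \frac{1}{-1342 + 2 \frac{-7 - 2 \left(-6 - -7\right)}{8 \left(8 - -1\right)}}}{-61012} = 176790 \left(- \frac{1}{217189}\right) + - \frac{183 \frac{-7 - 2 \left(-6 + 7\right)}{8 \left(8 + \left(-6 + 7\right)\right)}}{-1342 + 2 \frac{-7 - 2 \left(-6 + 7\right)}{8 \left(8 + \left(-6 + 7\right)\right)}} \left(- \frac{1}{61012}\right) = - \frac{2490}{3059} + - \frac{183 \frac{-7 - 2}{8 \left(8 + 1\right)}}{-1342 + 2 \frac{-7 - 2}{8 \left(8 + 1\right)}} \left(- \frac{1}{61012}\right) = - \frac{2490}{3059} + - \frac{183 \frac{-7 - 2}{8 \cdot 9}}{-1342 + 2 \frac{-7 - 2}{8 \cdot 9}} \left(- \frac{1}{61012}\right) = - \frac{2490}{3059} + - \frac{183 \cdot \frac{1}{8} \cdot \frac{1}{9} \left(-9\right)}{-1342 + 2 \cdot \frac{1}{8} \cdot \frac{1}{9} \left(-9\right)} \left(- \frac{1}{61012}\right) = - \frac{2490}{3059} + \left(-183\right) \left(- \frac{1}{8}\right) \frac{1}{-1342 + 2 \left(- \frac{1}{8}\right)} \left(- \frac{1}{61012}\right) = - \frac{2490}{3059} + \left(-183\right) \left(- \frac{1}{8}\right) \frac{1}{-1342 - \frac{1}{4}} \left(- \frac{1}{61012}\right) = - \frac{2490}{3059} + \left(-183\right) \left(- \frac{1}{8}\right) \frac{1}{- \frac{5369}{4}} \left(- \frac{1}{61012}\right) = - \frac{2490}{3059} + \left(-183\right) \left(- \frac{1}{8}\right) \left(- \frac{4}{5369}\right) \left(- \frac{1}{61012}\right) = - \frac{2490}{3059} - - \frac{183}{655146856} = - \frac{2490}{3059} + \frac{183}{655146856} = - \frac{233045015949}{286299176072}$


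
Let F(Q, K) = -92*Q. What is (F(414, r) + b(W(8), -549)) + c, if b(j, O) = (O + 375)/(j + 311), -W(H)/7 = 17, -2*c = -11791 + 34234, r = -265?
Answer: -1577933/32 ≈ -49310.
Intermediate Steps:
c = -22443/2 (c = -(-11791 + 34234)/2 = -½*22443 = -22443/2 ≈ -11222.)
W(H) = -119 (W(H) = -7*17 = -119)
b(j, O) = (375 + O)/(311 + j)
(F(414, r) + b(W(8), -549)) + c = (-92*414 + (375 - 549)/(311 - 119)) - 22443/2 = (-38088 - 174/192) - 22443/2 = (-38088 + (1/192)*(-174)) - 22443/2 = (-38088 - 29/32) - 22443/2 = -1218845/32 - 22443/2 = -1577933/32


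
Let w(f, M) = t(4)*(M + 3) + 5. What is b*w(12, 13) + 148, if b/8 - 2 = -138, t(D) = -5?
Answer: 81748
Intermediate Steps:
w(f, M) = -10 - 5*M (w(f, M) = -5*(M + 3) + 5 = -5*(3 + M) + 5 = (-15 - 5*M) + 5 = -10 - 5*M)
b = -1088 (b = 16 + 8*(-138) = 16 - 1104 = -1088)
b*w(12, 13) + 148 = -1088*(-10 - 5*13) + 148 = -1088*(-10 - 65) + 148 = -1088*(-75) + 148 = 81600 + 148 = 81748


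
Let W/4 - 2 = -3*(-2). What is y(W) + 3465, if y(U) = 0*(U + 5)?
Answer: 3465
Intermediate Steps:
W = 32 (W = 8 + 4*(-3*(-2)) = 8 + 4*6 = 8 + 24 = 32)
y(U) = 0 (y(U) = 0*(5 + U) = 0)
y(W) + 3465 = 0 + 3465 = 3465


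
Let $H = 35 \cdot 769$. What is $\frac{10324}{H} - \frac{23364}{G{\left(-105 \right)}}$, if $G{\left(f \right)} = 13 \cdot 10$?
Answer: $- \frac{62749994}{349895} \approx -179.34$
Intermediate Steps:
$G{\left(f \right)} = 130$
$H = 26915$
$\frac{10324}{H} - \frac{23364}{G{\left(-105 \right)}} = \frac{10324}{26915} - \frac{23364}{130} = 10324 \cdot \frac{1}{26915} - \frac{11682}{65} = \frac{10324}{26915} - \frac{11682}{65} = - \frac{62749994}{349895}$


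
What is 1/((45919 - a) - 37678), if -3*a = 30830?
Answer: 3/55553 ≈ 5.4003e-5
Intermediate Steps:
a = -30830/3 (a = -1/3*30830 = -30830/3 ≈ -10277.)
1/((45919 - a) - 37678) = 1/((45919 - 1*(-30830/3)) - 37678) = 1/((45919 + 30830/3) - 37678) = 1/(168587/3 - 37678) = 1/(55553/3) = 3/55553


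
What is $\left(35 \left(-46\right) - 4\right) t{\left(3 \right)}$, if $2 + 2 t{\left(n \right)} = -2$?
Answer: $3228$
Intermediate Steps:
$t{\left(n \right)} = -2$ ($t{\left(n \right)} = -1 + \frac{1}{2} \left(-2\right) = -1 - 1 = -2$)
$\left(35 \left(-46\right) - 4\right) t{\left(3 \right)} = \left(35 \left(-46\right) - 4\right) \left(-2\right) = \left(-1610 - 4\right) \left(-2\right) = \left(-1614\right) \left(-2\right) = 3228$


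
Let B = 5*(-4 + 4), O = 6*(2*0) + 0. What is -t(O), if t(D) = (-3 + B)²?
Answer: -9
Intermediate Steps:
O = 0 (O = 6*0 + 0 = 0 + 0 = 0)
B = 0 (B = 5*0 = 0)
t(D) = 9 (t(D) = (-3 + 0)² = (-3)² = 9)
-t(O) = -1*9 = -9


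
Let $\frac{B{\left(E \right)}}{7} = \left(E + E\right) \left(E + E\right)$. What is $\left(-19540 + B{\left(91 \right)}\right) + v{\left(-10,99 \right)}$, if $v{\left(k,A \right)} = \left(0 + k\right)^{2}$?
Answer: $212428$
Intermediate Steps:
$v{\left(k,A \right)} = k^{2}$
$B{\left(E \right)} = 28 E^{2}$ ($B{\left(E \right)} = 7 \left(E + E\right) \left(E + E\right) = 7 \cdot 2 E 2 E = 7 \cdot 4 E^{2} = 28 E^{2}$)
$\left(-19540 + B{\left(91 \right)}\right) + v{\left(-10,99 \right)} = \left(-19540 + 28 \cdot 91^{2}\right) + \left(-10\right)^{2} = \left(-19540 + 28 \cdot 8281\right) + 100 = \left(-19540 + 231868\right) + 100 = 212328 + 100 = 212428$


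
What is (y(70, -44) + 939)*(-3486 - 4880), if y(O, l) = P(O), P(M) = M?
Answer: -8441294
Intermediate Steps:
y(O, l) = O
(y(70, -44) + 939)*(-3486 - 4880) = (70 + 939)*(-3486 - 4880) = 1009*(-8366) = -8441294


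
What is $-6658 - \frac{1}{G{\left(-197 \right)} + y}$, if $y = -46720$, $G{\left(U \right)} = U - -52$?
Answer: $- \frac{312027169}{46865} \approx -6658.0$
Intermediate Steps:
$G{\left(U \right)} = 52 + U$ ($G{\left(U \right)} = U + 52 = 52 + U$)
$-6658 - \frac{1}{G{\left(-197 \right)} + y} = -6658 - \frac{1}{\left(52 - 197\right) - 46720} = -6658 - \frac{1}{-145 - 46720} = -6658 - \frac{1}{-46865} = -6658 - - \frac{1}{46865} = -6658 + \frac{1}{46865} = - \frac{312027169}{46865}$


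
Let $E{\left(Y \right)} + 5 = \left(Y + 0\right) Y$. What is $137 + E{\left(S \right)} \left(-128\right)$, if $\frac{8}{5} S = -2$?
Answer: $577$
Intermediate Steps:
$S = - \frac{5}{4}$ ($S = \frac{5}{8} \left(-2\right) = - \frac{5}{4} \approx -1.25$)
$E{\left(Y \right)} = -5 + Y^{2}$ ($E{\left(Y \right)} = -5 + \left(Y + 0\right) Y = -5 + Y Y = -5 + Y^{2}$)
$137 + E{\left(S \right)} \left(-128\right) = 137 + \left(-5 + \left(- \frac{5}{4}\right)^{2}\right) \left(-128\right) = 137 + \left(-5 + \frac{25}{16}\right) \left(-128\right) = 137 - -440 = 137 + 440 = 577$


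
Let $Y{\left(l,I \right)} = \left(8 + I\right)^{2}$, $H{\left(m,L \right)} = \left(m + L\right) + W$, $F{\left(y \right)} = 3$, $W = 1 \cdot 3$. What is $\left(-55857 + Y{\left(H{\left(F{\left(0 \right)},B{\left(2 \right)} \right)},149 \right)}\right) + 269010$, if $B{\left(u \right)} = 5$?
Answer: $237802$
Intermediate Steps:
$W = 3$
$H{\left(m,L \right)} = 3 + L + m$ ($H{\left(m,L \right)} = \left(m + L\right) + 3 = \left(L + m\right) + 3 = 3 + L + m$)
$\left(-55857 + Y{\left(H{\left(F{\left(0 \right)},B{\left(2 \right)} \right)},149 \right)}\right) + 269010 = \left(-55857 + \left(8 + 149\right)^{2}\right) + 269010 = \left(-55857 + 157^{2}\right) + 269010 = \left(-55857 + 24649\right) + 269010 = -31208 + 269010 = 237802$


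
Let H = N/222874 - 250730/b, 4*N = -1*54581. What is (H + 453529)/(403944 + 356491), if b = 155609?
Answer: 62915488283667947/105491194097102840 ≈ 0.59641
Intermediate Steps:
N = -54581/4 (N = (-1*54581)/4 = (1/4)*(-54581) = -54581/4 ≈ -13645.)
H = -232018086909/138724801064 (H = -54581/4/222874 - 250730/155609 = -54581/4*1/222874 - 250730*1/155609 = -54581/891496 - 250730/155609 = -232018086909/138724801064 ≈ -1.6725)
(H + 453529)/(403944 + 356491) = (-232018086909/138724801064 + 453529)/(403944 + 356491) = (62915488283667947/138724801064)/760435 = (62915488283667947/138724801064)*(1/760435) = 62915488283667947/105491194097102840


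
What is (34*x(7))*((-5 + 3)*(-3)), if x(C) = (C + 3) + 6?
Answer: 3264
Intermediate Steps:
x(C) = 9 + C (x(C) = (3 + C) + 6 = 9 + C)
(34*x(7))*((-5 + 3)*(-3)) = (34*(9 + 7))*((-5 + 3)*(-3)) = (34*16)*(-2*(-3)) = 544*6 = 3264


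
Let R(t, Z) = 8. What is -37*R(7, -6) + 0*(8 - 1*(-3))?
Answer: -296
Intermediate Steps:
-37*R(7, -6) + 0*(8 - 1*(-3)) = -37*8 + 0*(8 - 1*(-3)) = -296 + 0*(8 + 3) = -296 + 0*11 = -296 + 0 = -296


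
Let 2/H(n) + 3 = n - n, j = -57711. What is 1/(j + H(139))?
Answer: -3/173135 ≈ -1.7328e-5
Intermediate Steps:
H(n) = -⅔ (H(n) = 2/(-3 + (n - n)) = 2/(-3 + 0) = 2/(-3) = 2*(-⅓) = -⅔)
1/(j + H(139)) = 1/(-57711 - ⅔) = 1/(-173135/3) = -3/173135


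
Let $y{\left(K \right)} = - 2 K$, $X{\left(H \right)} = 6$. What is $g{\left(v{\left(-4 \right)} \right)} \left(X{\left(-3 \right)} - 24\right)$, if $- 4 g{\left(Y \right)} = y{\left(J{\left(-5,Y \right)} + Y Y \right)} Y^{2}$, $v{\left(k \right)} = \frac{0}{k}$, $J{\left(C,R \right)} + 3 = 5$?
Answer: $0$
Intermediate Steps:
$J{\left(C,R \right)} = 2$ ($J{\left(C,R \right)} = -3 + 5 = 2$)
$v{\left(k \right)} = 0$
$g{\left(Y \right)} = - \frac{Y^{2} \left(-4 - 2 Y^{2}\right)}{4}$ ($g{\left(Y \right)} = - \frac{- 2 \left(2 + Y Y\right) Y^{2}}{4} = - \frac{- 2 \left(2 + Y^{2}\right) Y^{2}}{4} = - \frac{\left(-4 - 2 Y^{2}\right) Y^{2}}{4} = - \frac{Y^{2} \left(-4 - 2 Y^{2}\right)}{4}$)
$g{\left(v{\left(-4 \right)} \right)} \left(X{\left(-3 \right)} - 24\right) = \left(0^{2} + \frac{0^{4}}{2}\right) \left(6 - 24\right) = \left(0 + \frac{1}{2} \cdot 0\right) \left(6 - 24\right) = \left(0 + 0\right) \left(-18\right) = 0 \left(-18\right) = 0$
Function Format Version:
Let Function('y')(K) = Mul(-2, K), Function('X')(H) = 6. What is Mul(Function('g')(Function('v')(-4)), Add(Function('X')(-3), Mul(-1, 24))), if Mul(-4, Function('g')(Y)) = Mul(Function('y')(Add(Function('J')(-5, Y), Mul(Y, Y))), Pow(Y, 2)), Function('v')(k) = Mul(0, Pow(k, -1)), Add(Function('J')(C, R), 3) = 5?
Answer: 0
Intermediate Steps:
Function('J')(C, R) = 2 (Function('J')(C, R) = Add(-3, 5) = 2)
Function('v')(k) = 0
Function('g')(Y) = Mul(Rational(-1, 4), Pow(Y, 2), Add(-4, Mul(-2, Pow(Y, 2)))) (Function('g')(Y) = Mul(Rational(-1, 4), Mul(Mul(-2, Add(2, Mul(Y, Y))), Pow(Y, 2))) = Mul(Rational(-1, 4), Mul(Mul(-2, Add(2, Pow(Y, 2))), Pow(Y, 2))) = Mul(Rational(-1, 4), Mul(Add(-4, Mul(-2, Pow(Y, 2))), Pow(Y, 2))) = Mul(Rational(-1, 4), Mul(Pow(Y, 2), Add(-4, Mul(-2, Pow(Y, 2))))) = Mul(Rational(-1, 4), Pow(Y, 2), Add(-4, Mul(-2, Pow(Y, 2)))))
Mul(Function('g')(Function('v')(-4)), Add(Function('X')(-3), Mul(-1, 24))) = Mul(Add(Pow(0, 2), Mul(Rational(1, 2), Pow(0, 4))), Add(6, Mul(-1, 24))) = Mul(Add(0, Mul(Rational(1, 2), 0)), Add(6, -24)) = Mul(Add(0, 0), -18) = Mul(0, -18) = 0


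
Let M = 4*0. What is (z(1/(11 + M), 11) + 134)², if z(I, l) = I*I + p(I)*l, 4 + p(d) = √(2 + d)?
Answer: 122318054/14641 + 21782*√253/121 ≈ 11218.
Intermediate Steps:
p(d) = -4 + √(2 + d)
M = 0
z(I, l) = I² + l*(-4 + √(2 + I)) (z(I, l) = I*I + (-4 + √(2 + I))*l = I² + l*(-4 + √(2 + I)))
(z(1/(11 + M), 11) + 134)² = (((1/(11 + 0))² + 11*(-4 + √(2 + 1/(11 + 0)))) + 134)² = (((1/11)² + 11*(-4 + √(2 + 1/11))) + 134)² = ((1/121 + 11*(-4 + √(23/11))) + 134)² = ((1/121 + 11*(-4 + √253/11)) + 134)² = ((1/121 + (-44 + √253)) + 134)² = ((-5323/121 + √253) + 134)² = (10891/121 + √253)²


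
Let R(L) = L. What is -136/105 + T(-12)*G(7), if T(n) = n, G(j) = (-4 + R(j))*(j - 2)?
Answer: -19036/105 ≈ -181.30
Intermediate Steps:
G(j) = (-4 + j)*(-2 + j) (G(j) = (-4 + j)*(j - 2) = (-4 + j)*(-2 + j))
-136/105 + T(-12)*G(7) = -136/105 - 12*(8 + 7² - 6*7) = -136*1/105 - 12*(8 + 49 - 42) = -136/105 - 12*15 = -136/105 - 180 = -19036/105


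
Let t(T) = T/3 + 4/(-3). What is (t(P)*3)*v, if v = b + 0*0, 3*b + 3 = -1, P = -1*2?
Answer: 8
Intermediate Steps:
P = -2
b = -4/3 (b = -1 + (⅓)*(-1) = -1 - ⅓ = -4/3 ≈ -1.3333)
t(T) = -4/3 + T/3 (t(T) = T*(⅓) + 4*(-⅓) = T/3 - 4/3 = -4/3 + T/3)
v = -4/3 (v = -4/3 + 0*0 = -4/3 + 0 = -4/3 ≈ -1.3333)
(t(P)*3)*v = ((-4/3 + (⅓)*(-2))*3)*(-4/3) = ((-4/3 - ⅔)*3)*(-4/3) = -2*3*(-4/3) = -6*(-4/3) = 8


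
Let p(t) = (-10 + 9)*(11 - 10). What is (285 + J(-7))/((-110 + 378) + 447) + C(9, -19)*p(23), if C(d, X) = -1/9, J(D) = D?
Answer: 3217/6435 ≈ 0.49992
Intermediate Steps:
C(d, X) = -⅑ (C(d, X) = -1*⅑ = -⅑)
p(t) = -1 (p(t) = -1*1 = -1)
(285 + J(-7))/((-110 + 378) + 447) + C(9, -19)*p(23) = (285 - 7)/((-110 + 378) + 447) - ⅑*(-1) = 278/(268 + 447) + ⅑ = 278/715 + ⅑ = 3217/6435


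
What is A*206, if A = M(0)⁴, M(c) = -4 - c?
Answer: 52736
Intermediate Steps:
A = 256 (A = (-4 - 1*0)⁴ = (-4 + 0)⁴ = (-4)⁴ = 256)
A*206 = 256*206 = 52736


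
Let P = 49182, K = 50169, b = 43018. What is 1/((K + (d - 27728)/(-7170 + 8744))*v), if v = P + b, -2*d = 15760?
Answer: 787/3638691347800 ≈ 2.1629e-10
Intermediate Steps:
d = -7880 (d = -½*15760 = -7880)
v = 92200 (v = 49182 + 43018 = 92200)
1/((K + (d - 27728)/(-7170 + 8744))*v) = 1/((50169 + (-7880 - 27728)/(-7170 + 8744))*92200) = (1/92200)/(50169 - 35608/1574) = (1/92200)/(50169 - 35608*1/1574) = (1/92200)/(50169 - 17804/787) = (1/92200)/(39465199/787) = (787/39465199)*(1/92200) = 787/3638691347800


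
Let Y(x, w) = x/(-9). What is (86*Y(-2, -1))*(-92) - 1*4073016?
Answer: -36672968/9 ≈ -4.0748e+6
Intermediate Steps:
Y(x, w) = -x/9 (Y(x, w) = x*(-⅑) = -x/9)
(86*Y(-2, -1))*(-92) - 1*4073016 = (86*(-⅑*(-2)))*(-92) - 1*4073016 = (86*(2/9))*(-92) - 4073016 = (172/9)*(-92) - 4073016 = -15824/9 - 4073016 = -36672968/9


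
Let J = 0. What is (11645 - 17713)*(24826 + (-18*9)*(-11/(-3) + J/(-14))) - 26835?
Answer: -147066611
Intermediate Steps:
(11645 - 17713)*(24826 + (-18*9)*(-11/(-3) + J/(-14))) - 26835 = (11645 - 17713)*(24826 + (-18*9)*(-11/(-3) + 0/(-14))) - 26835 = -6068*(24826 - 162*(-11*(-⅓) + 0*(-1/14))) - 26835 = -6068*(24826 - 162*(11/3 + 0)) - 26835 = -6068*(24826 - 162*11/3) - 26835 = -6068*(24826 - 594) - 26835 = -6068*24232 - 26835 = -147039776 - 26835 = -147066611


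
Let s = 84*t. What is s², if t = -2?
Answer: 28224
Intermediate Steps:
s = -168 (s = 84*(-2) = -168)
s² = (-168)² = 28224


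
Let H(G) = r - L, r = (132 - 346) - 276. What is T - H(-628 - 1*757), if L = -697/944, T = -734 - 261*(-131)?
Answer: 32045271/944 ≈ 33946.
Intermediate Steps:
r = -490 (r = -214 - 276 = -490)
T = 33457 (T = -734 + 34191 = 33457)
L = -697/944 (L = -697*1/944 = -697/944 ≈ -0.73835)
H(G) = -461863/944 (H(G) = -490 - 1*(-697/944) = -490 + 697/944 = -461863/944)
T - H(-628 - 1*757) = 33457 - 1*(-461863/944) = 33457 + 461863/944 = 32045271/944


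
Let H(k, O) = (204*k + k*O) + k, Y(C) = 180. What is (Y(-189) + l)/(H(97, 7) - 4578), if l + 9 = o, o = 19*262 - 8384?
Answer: -3235/15986 ≈ -0.20236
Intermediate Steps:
H(k, O) = 205*k + O*k (H(k, O) = (204*k + O*k) + k = 205*k + O*k)
o = -3406 (o = 4978 - 8384 = -3406)
l = -3415 (l = -9 - 3406 = -3415)
(Y(-189) + l)/(H(97, 7) - 4578) = (180 - 3415)/(97*(205 + 7) - 4578) = -3235/(97*212 - 4578) = -3235/(20564 - 4578) = -3235/15986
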